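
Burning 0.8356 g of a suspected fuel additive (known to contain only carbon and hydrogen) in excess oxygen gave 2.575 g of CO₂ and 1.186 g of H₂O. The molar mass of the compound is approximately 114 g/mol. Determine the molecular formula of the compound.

C8H18

mol C = 2.575 g CO₂ ÷ 44.009 g/mol = 0.058511 mol
mol H = 2 × 1.186 g H₂O ÷ 18.015 g/mol = 0.13167 mol
Divide by the smallest (0.058511 mol): C 1.000, H 2.250
Multiplying each by 4 gives whole numbers: C 4.00, H 9.00
Empirical formula: C4H9
Empirical-formula mass = 57.12 g/mol; 114 ÷ 57.12 ≈ 2, so the molecular formula is C8H18.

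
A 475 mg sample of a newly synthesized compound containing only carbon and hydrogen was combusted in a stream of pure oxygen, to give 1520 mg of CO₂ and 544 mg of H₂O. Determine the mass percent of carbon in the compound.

mol C = 1.52 g CO₂ ÷ 44.009 g/mol = 0.03454 mol
mol H = 2 × 0.544 g H₂O ÷ 18.015 g/mol = 0.06039 mol
mass % C = 0.4148 g ÷ 0.475 g × 100%

87.3%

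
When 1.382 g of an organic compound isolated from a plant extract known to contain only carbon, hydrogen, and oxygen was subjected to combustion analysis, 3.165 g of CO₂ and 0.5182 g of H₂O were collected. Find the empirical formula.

C5H4O2

mol C = 3.165 g CO₂ ÷ 44.009 g/mol = 0.071917 mol
mol H = 2 × 0.5182 g H₂O ÷ 18.015 g/mol = 0.057530 mol
mass O = 1.382 − (0.86380 + 0.057990) = 0.46021 g → mol O = 0.46021 ÷ 15.999 = 0.028765 mol
Divide by the smallest (0.028765 mol): C 2.500, H 2.000, O 1.000
Multiplying each by 2 gives whole numbers: C 5.00, H 4.00, O 2.00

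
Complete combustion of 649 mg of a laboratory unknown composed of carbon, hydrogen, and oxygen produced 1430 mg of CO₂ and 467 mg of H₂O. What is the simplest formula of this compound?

mol C = 1.43 g CO₂ ÷ 44.009 g/mol = 0.03249 mol
mol H = 2 × 0.467 g H₂O ÷ 18.015 g/mol = 0.05185 mol
mass O = 0.649 − (0.3903 + 0.05226) = 0.2065 g → mol O = 0.2065 ÷ 15.999 = 0.01290 mol
Divide by the smallest (0.01290 mol): C 2.518, H 4.018, O 1.000
Multiplying each by 2 gives whole numbers: C 5.04, H 8.04, O 2.00

C5H8O2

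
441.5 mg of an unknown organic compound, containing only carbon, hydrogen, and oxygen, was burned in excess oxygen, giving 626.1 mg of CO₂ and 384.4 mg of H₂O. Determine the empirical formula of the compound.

CH3O

mol C = 0.6261 g CO₂ ÷ 44.009 g/mol = 0.014227 mol
mol H = 2 × 0.3844 g H₂O ÷ 18.015 g/mol = 0.042676 mol
mass O = 0.4415 − (0.17088 + 0.043017) = 0.22761 g → mol O = 0.22761 ÷ 15.999 = 0.014226 mol
Divide by the smallest (0.014226 mol): C 1.000, H 3.000, O 1.000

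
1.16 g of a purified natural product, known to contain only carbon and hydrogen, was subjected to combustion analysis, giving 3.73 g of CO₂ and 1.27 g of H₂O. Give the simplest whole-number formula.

mol C = 3.73 g CO₂ ÷ 44.009 g/mol = 0.08476 mol
mol H = 2 × 1.27 g H₂O ÷ 18.015 g/mol = 0.1410 mol
Divide by the smallest (0.08476 mol): C 1.000, H 1.664
Multiplying each by 3 gives whole numbers: C 3.00, H 4.99

C3H5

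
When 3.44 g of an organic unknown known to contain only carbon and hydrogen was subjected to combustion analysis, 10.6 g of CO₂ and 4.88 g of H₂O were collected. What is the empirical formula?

C4H9

mol C = 10.6 g CO₂ ÷ 44.009 g/mol = 0.2409 mol
mol H = 2 × 4.88 g H₂O ÷ 18.015 g/mol = 0.5418 mol
Divide by the smallest (0.2409 mol): C 1.000, H 2.249
Multiplying each by 4 gives whole numbers: C 4.00, H 9.00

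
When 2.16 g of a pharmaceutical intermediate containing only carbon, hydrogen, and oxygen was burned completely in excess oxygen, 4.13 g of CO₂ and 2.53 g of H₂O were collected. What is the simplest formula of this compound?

mol C = 4.13 g CO₂ ÷ 44.009 g/mol = 0.09384 mol
mol H = 2 × 2.53 g H₂O ÷ 18.015 g/mol = 0.2809 mol
mass O = 2.16 − (1.127 + 0.2831) = 0.7497 g → mol O = 0.7497 ÷ 15.999 = 0.04686 mol
Divide by the smallest (0.04686 mol): C 2.003, H 5.994, O 1.000

C2H6O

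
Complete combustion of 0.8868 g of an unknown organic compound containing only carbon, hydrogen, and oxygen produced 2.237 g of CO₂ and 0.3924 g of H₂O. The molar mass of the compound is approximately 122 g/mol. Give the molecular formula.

C7H6O2

mol C = 2.237 g CO₂ ÷ 44.009 g/mol = 0.050831 mol
mol H = 2 × 0.3924 g H₂O ÷ 18.015 g/mol = 0.043564 mol
mass O = 0.8868 − (0.61053 + 0.043912) = 0.23236 g → mol O = 0.23236 ÷ 15.999 = 0.014524 mol
Divide by the smallest (0.014524 mol): C 3.500, H 3.000, O 1.000
Multiplying each by 2 gives whole numbers: C 7.00, H 6.00, O 2.00
Empirical formula: C7H6O2
Empirical-formula mass = 122.12 g/mol; 122 ÷ 122.12 ≈ 1, so the molecular formula is C7H6O2.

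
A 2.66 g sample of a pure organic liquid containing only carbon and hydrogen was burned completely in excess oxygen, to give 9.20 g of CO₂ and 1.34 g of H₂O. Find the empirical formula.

C7H5

mol C = 9.20 g CO₂ ÷ 44.009 g/mol = 0.2090 mol
mol H = 2 × 1.34 g H₂O ÷ 18.015 g/mol = 0.1488 mol
Divide by the smallest (0.1488 mol): C 1.405, H 1.000
Multiplying each by 5 gives whole numbers: C 7.03, H 5.00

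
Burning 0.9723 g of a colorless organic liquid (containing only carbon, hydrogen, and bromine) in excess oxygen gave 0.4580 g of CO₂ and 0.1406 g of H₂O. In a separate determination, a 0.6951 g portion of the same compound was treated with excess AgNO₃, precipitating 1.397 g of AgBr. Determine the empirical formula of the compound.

C2H3Br2

mol C = 0.4580 g CO₂ ÷ 44.009 g/mol = 0.010407 mol
mol H = 2 × 0.1406 g H₂O ÷ 18.015 g/mol = 0.015609 mol
From the AgBr data: mol Br per gram of compound = (1.397 ÷ 187.772) ÷ 0.6951 = 0.010703 mol/g, so in the 0.9723 g combustion sample mol Br = 0.010407 mol
Divide by the smallest (0.010407 mol): C 1.000, H 1.500, Br 1.000
Multiplying each by 2 gives whole numbers: C 2.00, H 3.00, Br 2.00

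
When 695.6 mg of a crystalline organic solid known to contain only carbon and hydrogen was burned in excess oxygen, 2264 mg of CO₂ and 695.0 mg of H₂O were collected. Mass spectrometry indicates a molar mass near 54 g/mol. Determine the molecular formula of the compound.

mol C = 2.264 g CO₂ ÷ 44.009 g/mol = 0.051444 mol
mol H = 2 × 0.6950 g H₂O ÷ 18.015 g/mol = 0.077158 mol
Divide by the smallest (0.051444 mol): C 1.000, H 1.500
Multiplying each by 2 gives whole numbers: C 2.00, H 3.00
Empirical formula: C2H3
Empirical-formula mass = 27.05 g/mol; 54 ÷ 27.05 ≈ 2, so the molecular formula is C4H6.

C4H6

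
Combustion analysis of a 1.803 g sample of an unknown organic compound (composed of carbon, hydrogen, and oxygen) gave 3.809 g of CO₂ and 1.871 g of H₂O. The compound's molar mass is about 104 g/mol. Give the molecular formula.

C5H12O2

mol C = 3.809 g CO₂ ÷ 44.009 g/mol = 0.086550 mol
mol H = 2 × 1.871 g H₂O ÷ 18.015 g/mol = 0.20772 mol
mass O = 1.803 − (1.0396 + 0.20938) = 0.55406 g → mol O = 0.55406 ÷ 15.999 = 0.034631 mol
Divide by the smallest (0.034631 mol): C 2.499, H 5.998, O 1.000
Multiplying each by 2 gives whole numbers: C 5.00, H 12.00, O 2.00
Empirical formula: C5H12O2
Empirical-formula mass = 104.15 g/mol; 104 ÷ 104.15 ≈ 1, so the molecular formula is C5H12O2.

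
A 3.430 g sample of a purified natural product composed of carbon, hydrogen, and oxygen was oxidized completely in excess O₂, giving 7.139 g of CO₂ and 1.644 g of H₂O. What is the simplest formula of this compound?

C8H9O4

mol C = 7.139 g CO₂ ÷ 44.009 g/mol = 0.16222 mol
mol H = 2 × 1.644 g H₂O ÷ 18.015 g/mol = 0.18251 mol
mass O = 3.430 − (1.9484 + 0.18397) = 1.2976 g → mol O = 1.2976 ÷ 15.999 = 0.081108 mol
Divide by the smallest (0.081108 mol): C 2.000, H 2.250, O 1.000
Multiplying each by 4 gives whole numbers: C 8.00, H 9.00, O 4.00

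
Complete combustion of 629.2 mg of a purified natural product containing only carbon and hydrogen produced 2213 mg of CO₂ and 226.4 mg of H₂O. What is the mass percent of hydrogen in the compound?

mol C = 2.213 g CO₂ ÷ 44.009 g/mol = 0.050285 mol
mol H = 2 × 0.2264 g H₂O ÷ 18.015 g/mol = 0.025135 mol
mass % H = 0.025336 g ÷ 0.6292 g × 100%

4.03%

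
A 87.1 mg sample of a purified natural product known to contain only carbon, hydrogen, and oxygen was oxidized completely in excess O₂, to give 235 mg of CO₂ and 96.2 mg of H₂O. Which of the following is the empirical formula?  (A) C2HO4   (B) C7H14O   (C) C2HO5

(B) C7H14O

mol C = 0.235 g CO₂ ÷ 44.009 g/mol = 0.005340 mol
mol H = 2 × 0.0962 g H₂O ÷ 18.015 g/mol = 0.01068 mol
mass O = 0.0871 − (0.06414 + 0.01077) = 0.01220 g → mol O = 0.01220 ÷ 15.999 = 0.0007624 mol
Divide by the smallest (0.0007624 mol): C 7.004, H 14.008, O 1.000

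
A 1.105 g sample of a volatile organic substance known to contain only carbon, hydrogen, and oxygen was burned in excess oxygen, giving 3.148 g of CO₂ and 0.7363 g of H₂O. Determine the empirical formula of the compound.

mol C = 3.148 g CO₂ ÷ 44.009 g/mol = 0.071531 mol
mol H = 2 × 0.7363 g H₂O ÷ 18.015 g/mol = 0.081743 mol
mass O = 1.105 − (0.85916 + 0.082397) = 0.16345 g → mol O = 0.16345 ÷ 15.999 = 0.010216 mol
Divide by the smallest (0.010216 mol): C 7.002, H 8.001, O 1.000

C7H8O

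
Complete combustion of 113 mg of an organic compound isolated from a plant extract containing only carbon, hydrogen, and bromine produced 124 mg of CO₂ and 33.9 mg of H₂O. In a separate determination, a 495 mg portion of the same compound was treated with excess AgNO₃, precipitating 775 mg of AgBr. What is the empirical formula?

mol C = 0.124 g CO₂ ÷ 44.009 g/mol = 0.002818 mol
mol H = 2 × 0.0339 g H₂O ÷ 18.015 g/mol = 0.003764 mol
From the AgBr data: mol Br per gram of compound = (0.775 ÷ 187.772) ÷ 0.495 = 0.008338 mol/g, so in the 0.113 g combustion sample mol Br = 0.0009422 mol
Divide by the smallest (0.0009422 mol): C 2.990, H 3.994, Br 1.000

C3H4Br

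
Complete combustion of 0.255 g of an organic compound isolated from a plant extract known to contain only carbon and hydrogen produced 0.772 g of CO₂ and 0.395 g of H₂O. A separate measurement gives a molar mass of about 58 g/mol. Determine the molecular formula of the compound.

mol C = 0.772 g CO₂ ÷ 44.009 g/mol = 0.01754 mol
mol H = 2 × 0.395 g H₂O ÷ 18.015 g/mol = 0.04385 mol
Divide by the smallest (0.01754 mol): C 1.000, H 2.500
Multiplying each by 2 gives whole numbers: C 2.00, H 5.00
Empirical formula: C2H5
Empirical-formula mass = 29.06 g/mol; 58 ÷ 29.06 ≈ 2, so the molecular formula is C4H10.

C4H10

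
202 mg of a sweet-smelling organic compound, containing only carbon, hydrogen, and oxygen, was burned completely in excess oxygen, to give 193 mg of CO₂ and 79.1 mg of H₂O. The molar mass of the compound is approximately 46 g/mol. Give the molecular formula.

CH2O2

mol C = 0.193 g CO₂ ÷ 44.009 g/mol = 0.004385 mol
mol H = 2 × 0.0791 g H₂O ÷ 18.015 g/mol = 0.008782 mol
mass O = 0.202 − (0.05267 + 0.008852) = 0.1405 g → mol O = 0.1405 ÷ 15.999 = 0.008780 mol
Divide by the smallest (0.004385 mol): C 1.000, H 2.002, O 2.002
Empirical formula: CH2O2
Empirical-formula mass = 46.02 g/mol; 46 ÷ 46.02 ≈ 1, so the molecular formula is CH2O2.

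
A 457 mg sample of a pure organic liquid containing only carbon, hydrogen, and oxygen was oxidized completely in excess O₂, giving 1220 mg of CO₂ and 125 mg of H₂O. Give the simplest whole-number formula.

C4H2O

mol C = 1.22 g CO₂ ÷ 44.009 g/mol = 0.02772 mol
mol H = 2 × 0.125 g H₂O ÷ 18.015 g/mol = 0.01388 mol
mass O = 0.457 − (0.3330 + 0.01399) = 0.1100 g → mol O = 0.1100 ÷ 15.999 = 0.006878 mol
Divide by the smallest (0.006878 mol): C 4.030, H 2.018, O 1.000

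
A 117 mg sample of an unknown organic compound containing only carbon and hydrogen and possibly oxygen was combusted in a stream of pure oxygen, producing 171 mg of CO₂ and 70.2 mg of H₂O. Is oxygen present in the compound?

yes

mol C = 0.171 g CO₂ ÷ 44.009 g/mol = 0.003886 mol
mol H = 2 × 0.0702 g H₂O ÷ 18.015 g/mol = 0.007794 mol
C and H account for only 0.05453 g of the 0.117 g sample; the remaining 0.06247 g must be oxygen.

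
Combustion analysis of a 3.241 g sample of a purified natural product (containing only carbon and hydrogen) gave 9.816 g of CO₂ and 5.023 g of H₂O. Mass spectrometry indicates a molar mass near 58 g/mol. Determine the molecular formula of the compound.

C4H10

mol C = 9.816 g CO₂ ÷ 44.009 g/mol = 0.22305 mol
mol H = 2 × 5.023 g H₂O ÷ 18.015 g/mol = 0.55765 mol
Divide by the smallest (0.22305 mol): C 1.000, H 2.500
Multiplying each by 2 gives whole numbers: C 2.00, H 5.00
Empirical formula: C2H5
Empirical-formula mass = 29.06 g/mol; 58 ÷ 29.06 ≈ 2, so the molecular formula is C4H10.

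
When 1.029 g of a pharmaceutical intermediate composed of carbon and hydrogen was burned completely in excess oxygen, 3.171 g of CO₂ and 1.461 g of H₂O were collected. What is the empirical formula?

mol C = 3.171 g CO₂ ÷ 44.009 g/mol = 0.072053 mol
mol H = 2 × 1.461 g H₂O ÷ 18.015 g/mol = 0.16220 mol
Divide by the smallest (0.072053 mol): C 1.000, H 2.251
Multiplying each by 4 gives whole numbers: C 4.00, H 9.00

C4H9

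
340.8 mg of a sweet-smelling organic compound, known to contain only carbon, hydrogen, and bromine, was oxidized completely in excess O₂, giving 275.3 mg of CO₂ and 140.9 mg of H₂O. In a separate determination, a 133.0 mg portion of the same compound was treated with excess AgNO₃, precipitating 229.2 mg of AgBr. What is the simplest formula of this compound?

mol C = 0.2753 g CO₂ ÷ 44.009 g/mol = 0.0062555 mol
mol H = 2 × 0.1409 g H₂O ÷ 18.015 g/mol = 0.015643 mol
From the AgBr data: mol Br per gram of compound = (0.2292 ÷ 187.772) ÷ 0.1330 = 0.0091777 mol/g, so in the 0.3408 g combustion sample mol Br = 0.0031277 mol
Divide by the smallest (0.0031277 mol): C 2.000, H 5.001, Br 1.000

C2H5Br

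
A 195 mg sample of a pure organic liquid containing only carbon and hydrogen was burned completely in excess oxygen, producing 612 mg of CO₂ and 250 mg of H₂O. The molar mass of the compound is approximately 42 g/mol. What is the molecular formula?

C3H6

mol C = 0.612 g CO₂ ÷ 44.009 g/mol = 0.01391 mol
mol H = 2 × 0.250 g H₂O ÷ 18.015 g/mol = 0.02775 mol
Divide by the smallest (0.01391 mol): C 1.000, H 1.996
Empirical formula: CH2
Empirical-formula mass = 14.03 g/mol; 42 ÷ 14.03 ≈ 3, so the molecular formula is C3H6.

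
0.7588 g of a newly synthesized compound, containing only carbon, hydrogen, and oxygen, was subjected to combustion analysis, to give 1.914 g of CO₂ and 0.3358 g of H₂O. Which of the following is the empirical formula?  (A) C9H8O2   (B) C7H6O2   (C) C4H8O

(B) C7H6O2

mol C = 1.914 g CO₂ ÷ 44.009 g/mol = 0.043491 mol
mol H = 2 × 0.3358 g H₂O ÷ 18.015 g/mol = 0.037280 mol
mass O = 0.7588 − (0.52237 + 0.037578) = 0.19885 g → mol O = 0.19885 ÷ 15.999 = 0.012429 mol
Divide by the smallest (0.012429 mol): C 3.499, H 2.999, O 1.000
Multiplying each by 2 gives whole numbers: C 7.00, H 6.00, O 2.00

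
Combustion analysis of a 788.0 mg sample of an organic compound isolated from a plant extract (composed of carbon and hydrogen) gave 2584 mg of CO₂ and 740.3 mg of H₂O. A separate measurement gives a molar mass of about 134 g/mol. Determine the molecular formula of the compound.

mol C = 2.584 g CO₂ ÷ 44.009 g/mol = 0.058715 mol
mol H = 2 × 0.7403 g H₂O ÷ 18.015 g/mol = 0.082187 mol
Divide by the smallest (0.058715 mol): C 1.000, H 1.400
Multiplying each by 5 gives whole numbers: C 5.00, H 7.00
Empirical formula: C5H7
Empirical-formula mass = 67.11 g/mol; 134 ÷ 67.11 ≈ 2, so the molecular formula is C10H14.

C10H14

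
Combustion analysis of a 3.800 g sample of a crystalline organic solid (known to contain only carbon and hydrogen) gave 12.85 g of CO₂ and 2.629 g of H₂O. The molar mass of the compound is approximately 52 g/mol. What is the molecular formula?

mol C = 12.85 g CO₂ ÷ 44.009 g/mol = 0.29199 mol
mol H = 2 × 2.629 g H₂O ÷ 18.015 g/mol = 0.29187 mol
Divide by the smallest (0.29187 mol): C 1.000, H 1.000
Empirical formula: CH
Empirical-formula mass = 13.02 g/mol; 52 ÷ 13.02 ≈ 4, so the molecular formula is C4H4.

C4H4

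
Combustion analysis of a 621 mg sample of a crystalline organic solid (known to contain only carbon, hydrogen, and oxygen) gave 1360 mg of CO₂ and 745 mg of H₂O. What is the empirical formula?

C3H8O

mol C = 1.36 g CO₂ ÷ 44.009 g/mol = 0.03090 mol
mol H = 2 × 0.745 g H₂O ÷ 18.015 g/mol = 0.08271 mol
mass O = 0.621 − (0.3712 + 0.08337) = 0.1665 g → mol O = 0.1665 ÷ 15.999 = 0.01040 mol
Divide by the smallest (0.01040 mol): C 2.970, H 7.950, O 1.000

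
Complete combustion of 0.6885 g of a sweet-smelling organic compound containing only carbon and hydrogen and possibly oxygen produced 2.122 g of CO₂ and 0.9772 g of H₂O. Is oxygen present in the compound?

mol C = 2.122 g CO₂ ÷ 44.009 g/mol = 0.048217 mol
mol H = 2 × 0.9772 g H₂O ÷ 18.015 g/mol = 0.10849 mol
C and H together account for 0.68849 g — essentially the entire 0.6885 g sample — so the compound contains no oxygen.

no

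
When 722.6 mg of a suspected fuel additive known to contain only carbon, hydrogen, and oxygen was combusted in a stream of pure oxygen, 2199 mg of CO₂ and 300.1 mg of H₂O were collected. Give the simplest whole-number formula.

mol C = 2.199 g CO₂ ÷ 44.009 g/mol = 0.049967 mol
mol H = 2 × 0.3001 g H₂O ÷ 18.015 g/mol = 0.033317 mol
mass O = 0.7226 − (0.60015 + 0.033583) = 0.088863 g → mol O = 0.088863 ÷ 15.999 = 0.0055543 mol
Divide by the smallest (0.0055543 mol): C 8.996, H 5.998, O 1.000

C9H6O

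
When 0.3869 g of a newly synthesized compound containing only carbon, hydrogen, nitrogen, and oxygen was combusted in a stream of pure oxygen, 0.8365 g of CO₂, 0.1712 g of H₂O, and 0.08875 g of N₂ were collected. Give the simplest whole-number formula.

C6H6N2O

mol C = 0.8365 g CO₂ ÷ 44.009 g/mol = 0.019007 mol
mol H = 2 × 0.1712 g H₂O ÷ 18.015 g/mol = 0.019006 mol
mol N = 2 × 0.08875 g N₂ ÷ 28.014 g/mol = 0.0063361 mol
mass O = 0.3869 − (0.22830 + 0.019158 + 0.088750) = 0.050693 g → mol O = 0.050693 ÷ 15.999 = 0.0031685 mol
Divide by the smallest (0.0031685 mol): C 5.999, H 5.999, N 2.000, O 1.000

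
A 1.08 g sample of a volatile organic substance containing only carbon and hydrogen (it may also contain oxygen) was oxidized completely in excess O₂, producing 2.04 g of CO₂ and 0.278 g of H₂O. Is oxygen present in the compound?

yes

mol C = 2.04 g CO₂ ÷ 44.009 g/mol = 0.04635 mol
mol H = 2 × 0.278 g H₂O ÷ 18.015 g/mol = 0.03086 mol
C and H account for only 0.5879 g of the 1.08 g sample; the remaining 0.4921 g must be oxygen.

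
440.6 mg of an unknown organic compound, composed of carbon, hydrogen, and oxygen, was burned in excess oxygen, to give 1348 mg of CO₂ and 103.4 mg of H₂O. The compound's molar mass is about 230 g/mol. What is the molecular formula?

mol C = 1.348 g CO₂ ÷ 44.009 g/mol = 0.030630 mol
mol H = 2 × 0.1034 g H₂O ÷ 18.015 g/mol = 0.011479 mol
mass O = 0.4406 − (0.36790 + 0.011571) = 0.061131 g → mol O = 0.061131 ÷ 15.999 = 0.0038209 mol
Divide by the smallest (0.0038209 mol): C 8.016, H 3.004, O 1.000
Empirical formula: C8H3O
Empirical-formula mass = 115.11 g/mol; 230 ÷ 115.11 ≈ 2, so the molecular formula is C16H6O2.

C16H6O2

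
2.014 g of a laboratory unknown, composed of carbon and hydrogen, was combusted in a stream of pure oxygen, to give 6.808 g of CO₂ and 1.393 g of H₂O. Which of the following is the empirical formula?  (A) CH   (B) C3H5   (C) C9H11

(A) CH

mol C = 6.808 g CO₂ ÷ 44.009 g/mol = 0.15470 mol
mol H = 2 × 1.393 g H₂O ÷ 18.015 g/mol = 0.15465 mol
Divide by the smallest (0.15465 mol): C 1.000, H 1.000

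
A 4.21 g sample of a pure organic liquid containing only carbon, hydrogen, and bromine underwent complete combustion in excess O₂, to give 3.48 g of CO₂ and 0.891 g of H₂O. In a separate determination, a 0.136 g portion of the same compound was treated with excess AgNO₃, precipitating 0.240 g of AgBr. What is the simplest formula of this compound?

C4H5Br2

mol C = 3.48 g CO₂ ÷ 44.009 g/mol = 0.07907 mol
mol H = 2 × 0.891 g H₂O ÷ 18.015 g/mol = 0.09892 mol
From the AgBr data: mol Br per gram of compound = (0.240 ÷ 187.772) ÷ 0.136 = 0.009398 mol/g, so in the 4.21 g combustion sample mol Br = 0.03957 mol
Divide by the smallest (0.03957 mol): C 1.999, H 2.500, Br 1.000
Multiplying each by 2 gives whole numbers: C 4.00, H 5.00, Br 2.00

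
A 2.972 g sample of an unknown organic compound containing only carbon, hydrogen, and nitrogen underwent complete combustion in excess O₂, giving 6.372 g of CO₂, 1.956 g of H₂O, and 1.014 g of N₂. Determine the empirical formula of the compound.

mol C = 6.372 g CO₂ ÷ 44.009 g/mol = 0.14479 mol
mol H = 2 × 1.956 g H₂O ÷ 18.015 g/mol = 0.21715 mol
mol N = 2 × 1.014 g N₂ ÷ 28.014 g/mol = 0.072392 mol
Divide by the smallest (0.072392 mol): C 2.000, H 3.000, N 1.000

C2H3N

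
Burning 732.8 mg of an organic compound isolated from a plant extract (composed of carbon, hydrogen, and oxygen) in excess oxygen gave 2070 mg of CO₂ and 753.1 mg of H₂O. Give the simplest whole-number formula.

C9H16O

mol C = 2.070 g CO₂ ÷ 44.009 g/mol = 0.047036 mol
mol H = 2 × 0.7531 g H₂O ÷ 18.015 g/mol = 0.083608 mol
mass O = 0.7328 − (0.56495 + 0.084277) = 0.083576 g → mol O = 0.083576 ÷ 15.999 = 0.0052238 mol
Divide by the smallest (0.0052238 mol): C 9.004, H 16.005, O 1.000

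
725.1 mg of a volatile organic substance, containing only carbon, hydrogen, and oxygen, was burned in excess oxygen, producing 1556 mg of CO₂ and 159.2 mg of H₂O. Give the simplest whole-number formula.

C2HO

mol C = 1.556 g CO₂ ÷ 44.009 g/mol = 0.035356 mol
mol H = 2 × 0.1592 g H₂O ÷ 18.015 g/mol = 0.017674 mol
mass O = 0.7251 − (0.42467 + 0.017816) = 0.28262 g → mol O = 0.28262 ÷ 15.999 = 0.017665 mol
Divide by the smallest (0.017665 mol): C 2.002, H 1.001, O 1.000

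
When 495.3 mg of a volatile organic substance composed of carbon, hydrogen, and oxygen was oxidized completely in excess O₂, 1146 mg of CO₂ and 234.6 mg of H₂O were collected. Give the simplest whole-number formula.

C8H8O3

mol C = 1.146 g CO₂ ÷ 44.009 g/mol = 0.026040 mol
mol H = 2 × 0.2346 g H₂O ÷ 18.015 g/mol = 0.026045 mol
mass O = 0.4953 − (0.31277 + 0.026253) = 0.15628 g → mol O = 0.15628 ÷ 15.999 = 0.0097680 mol
Divide by the smallest (0.0097680 mol): C 2.666, H 2.666, O 1.000
Multiplying each by 3 gives whole numbers: C 8.00, H 8.00, O 3.00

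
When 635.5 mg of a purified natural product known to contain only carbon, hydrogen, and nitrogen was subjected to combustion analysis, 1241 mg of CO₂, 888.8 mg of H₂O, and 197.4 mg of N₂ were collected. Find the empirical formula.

C2H7N

mol C = 1.241 g CO₂ ÷ 44.009 g/mol = 0.028199 mol
mol H = 2 × 0.8888 g H₂O ÷ 18.015 g/mol = 0.098673 mol
mol N = 2 × 0.1974 g N₂ ÷ 28.014 g/mol = 0.014093 mol
Divide by the smallest (0.014093 mol): C 2.001, H 7.002, N 1.000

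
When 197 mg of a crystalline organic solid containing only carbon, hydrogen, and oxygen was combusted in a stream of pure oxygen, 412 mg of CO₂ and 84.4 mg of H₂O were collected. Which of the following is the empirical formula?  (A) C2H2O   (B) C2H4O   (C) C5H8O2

(A) C2H2O

mol C = 0.412 g CO₂ ÷ 44.009 g/mol = 0.009362 mol
mol H = 2 × 0.0844 g H₂O ÷ 18.015 g/mol = 0.009370 mol
mass O = 0.197 − (0.1124 + 0.009445) = 0.07511 g → mol O = 0.07511 ÷ 15.999 = 0.004695 mol
Divide by the smallest (0.004695 mol): C 1.994, H 1.996, O 1.000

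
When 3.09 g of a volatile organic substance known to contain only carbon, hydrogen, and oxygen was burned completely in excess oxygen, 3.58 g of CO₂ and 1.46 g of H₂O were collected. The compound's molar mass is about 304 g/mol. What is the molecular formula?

mol C = 3.58 g CO₂ ÷ 44.009 g/mol = 0.08135 mol
mol H = 2 × 1.46 g H₂O ÷ 18.015 g/mol = 0.1621 mol
mass O = 3.09 − (0.9771 + 0.1634) = 1.950 g → mol O = 1.950 ÷ 15.999 = 0.1219 mol
Divide by the smallest (0.08135 mol): C 1.000, H 1.993, O 1.498
Multiplying each by 2 gives whole numbers: C 2.00, H 3.99, O 3.00
Empirical formula: C2H4O3
Empirical-formula mass = 76.05 g/mol; 304 ÷ 76.05 ≈ 4, so the molecular formula is C8H16O12.

C8H16O12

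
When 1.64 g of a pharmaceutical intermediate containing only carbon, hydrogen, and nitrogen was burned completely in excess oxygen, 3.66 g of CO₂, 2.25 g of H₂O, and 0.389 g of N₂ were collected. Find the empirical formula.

C3H9N

mol C = 3.66 g CO₂ ÷ 44.009 g/mol = 0.08316 mol
mol H = 2 × 2.25 g H₂O ÷ 18.015 g/mol = 0.2498 mol
mol N = 2 × 0.389 g N₂ ÷ 28.014 g/mol = 0.02777 mol
Divide by the smallest (0.02777 mol): C 2.995, H 8.994, N 1.000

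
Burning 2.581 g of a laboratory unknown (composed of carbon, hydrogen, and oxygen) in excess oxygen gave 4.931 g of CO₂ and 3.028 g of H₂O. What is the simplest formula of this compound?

mol C = 4.931 g CO₂ ÷ 44.009 g/mol = 0.11205 mol
mol H = 2 × 3.028 g H₂O ÷ 18.015 g/mol = 0.33616 mol
mass O = 2.581 − (1.3458 + 0.33885) = 0.89637 g → mol O = 0.89637 ÷ 15.999 = 0.056027 mol
Divide by the smallest (0.056027 mol): C 2.000, H 6.000, O 1.000

C2H6O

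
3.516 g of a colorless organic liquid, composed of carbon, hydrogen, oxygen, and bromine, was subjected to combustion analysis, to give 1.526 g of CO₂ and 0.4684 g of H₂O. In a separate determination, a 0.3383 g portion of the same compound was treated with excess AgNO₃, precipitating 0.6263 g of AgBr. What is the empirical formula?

C2H3Br2O

mol C = 1.526 g CO₂ ÷ 44.009 g/mol = 0.034675 mol
mol H = 2 × 0.4684 g H₂O ÷ 18.015 g/mol = 0.052001 mol
From the AgBr data: mol Br per gram of compound = (0.6263 ÷ 187.772) ÷ 0.3383 = 0.0098594 mol/g, so in the 3.516 g combustion sample mol Br = 0.034666 mol
mass O = 3.516 − (0.41648 + 0.052417 + 2.7699) = 0.27719 g → mol O = 0.27719 ÷ 15.999 = 0.017325 mol
Divide by the smallest (0.017325 mol): C 2.001, H 3.001, Br 2.001, O 1.000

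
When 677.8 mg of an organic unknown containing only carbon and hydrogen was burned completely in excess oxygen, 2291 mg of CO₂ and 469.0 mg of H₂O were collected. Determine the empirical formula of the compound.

mol C = 2.291 g CO₂ ÷ 44.009 g/mol = 0.052058 mol
mol H = 2 × 0.4690 g H₂O ÷ 18.015 g/mol = 0.052068 mol
Divide by the smallest (0.052058 mol): C 1.000, H 1.000

CH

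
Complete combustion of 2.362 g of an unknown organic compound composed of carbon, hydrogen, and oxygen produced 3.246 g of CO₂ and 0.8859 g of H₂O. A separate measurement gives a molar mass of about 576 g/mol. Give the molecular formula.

C18H24O21

mol C = 3.246 g CO₂ ÷ 44.009 g/mol = 0.073758 mol
mol H = 2 × 0.8859 g H₂O ÷ 18.015 g/mol = 0.098351 mol
mass O = 2.362 − (0.88590 + 0.099138) = 1.3770 g → mol O = 1.3770 ÷ 15.999 = 0.086065 mol
Divide by the smallest (0.073758 mol): C 1.000, H 1.333, O 1.167
Multiplying each by 6 gives whole numbers: C 6.00, H 8.00, O 7.00
Empirical formula: C6H8O7
Empirical-formula mass = 192.12 g/mol; 576 ÷ 192.12 ≈ 3, so the molecular formula is C18H24O21.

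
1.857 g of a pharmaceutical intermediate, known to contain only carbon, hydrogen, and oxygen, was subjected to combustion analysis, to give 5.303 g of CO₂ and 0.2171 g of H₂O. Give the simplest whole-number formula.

C5HO

mol C = 5.303 g CO₂ ÷ 44.009 g/mol = 0.12050 mol
mol H = 2 × 0.2171 g H₂O ÷ 18.015 g/mol = 0.024102 mol
mass O = 1.857 − (1.4473 + 0.024295) = 0.38540 g → mol O = 0.38540 ÷ 15.999 = 0.024089 mol
Divide by the smallest (0.024089 mol): C 5.002, H 1.001, O 1.000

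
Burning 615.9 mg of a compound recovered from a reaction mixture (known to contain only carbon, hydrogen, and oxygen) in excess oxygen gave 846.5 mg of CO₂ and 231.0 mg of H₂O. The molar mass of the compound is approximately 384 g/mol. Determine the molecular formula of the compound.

mol C = 0.8465 g CO₂ ÷ 44.009 g/mol = 0.019235 mol
mol H = 2 × 0.2310 g H₂O ÷ 18.015 g/mol = 0.025645 mol
mass O = 0.6159 − (0.23103 + 0.025850) = 0.35902 g → mol O = 0.35902 ÷ 15.999 = 0.022440 mol
Divide by the smallest (0.019235 mol): C 1.000, H 1.333, O 1.167
Multiplying each by 6 gives whole numbers: C 6.00, H 8.00, O 7.00
Empirical formula: C6H8O7
Empirical-formula mass = 192.12 g/mol; 384 ÷ 192.12 ≈ 2, so the molecular formula is C12H16O14.

C12H16O14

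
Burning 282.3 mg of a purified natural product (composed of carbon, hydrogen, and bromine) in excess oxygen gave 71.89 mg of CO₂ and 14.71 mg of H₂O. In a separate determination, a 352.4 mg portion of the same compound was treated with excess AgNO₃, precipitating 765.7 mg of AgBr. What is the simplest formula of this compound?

mol C = 0.07189 g CO₂ ÷ 44.009 g/mol = 0.0016335 mol
mol H = 2 × 0.01471 g H₂O ÷ 18.015 g/mol = 0.0016331 mol
From the AgBr data: mol Br per gram of compound = (0.7657 ÷ 187.772) ÷ 0.3524 = 0.011572 mol/g, so in the 0.2823 g combustion sample mol Br = 0.0032667 mol
Divide by the smallest (0.0016331 mol): C 1.000, H 1.000, Br 2.000

CHBr2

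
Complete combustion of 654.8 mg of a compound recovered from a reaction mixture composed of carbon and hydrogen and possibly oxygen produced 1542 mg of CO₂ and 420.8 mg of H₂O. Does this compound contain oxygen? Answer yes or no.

mol C = 1.542 g CO₂ ÷ 44.009 g/mol = 0.035038 mol
mol H = 2 × 0.4208 g H₂O ÷ 18.015 g/mol = 0.046717 mol
C and H account for only 0.46794 g of the 0.6548 g sample; the remaining 0.18686 g must be oxygen.

yes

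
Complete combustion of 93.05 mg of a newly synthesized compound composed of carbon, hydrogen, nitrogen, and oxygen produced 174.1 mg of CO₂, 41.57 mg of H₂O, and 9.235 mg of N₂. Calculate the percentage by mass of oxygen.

mol C = 0.1741 g CO₂ ÷ 44.009 g/mol = 0.0039560 mol
mol H = 2 × 0.04157 g H₂O ÷ 18.015 g/mol = 0.0046150 mol
mol N = 2 × 0.009235 g N₂ ÷ 28.014 g/mol = 0.00065931 mol
mass O = 0.09305 − (0.047516 + 0.0046520 + 0.0092350) = 0.031647 g → mol O = 0.031647 ÷ 15.999 = 0.0019781 mol
mass % O = 0.031647 g ÷ 0.09305 g × 100%

34.01%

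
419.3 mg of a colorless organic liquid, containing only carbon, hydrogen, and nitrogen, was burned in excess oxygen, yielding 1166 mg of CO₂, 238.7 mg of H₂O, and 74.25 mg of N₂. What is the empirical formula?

mol C = 1.166 g CO₂ ÷ 44.009 g/mol = 0.026495 mol
mol H = 2 × 0.2387 g H₂O ÷ 18.015 g/mol = 0.026500 mol
mol N = 2 × 0.07425 g N₂ ÷ 28.014 g/mol = 0.0053009 mol
Divide by the smallest (0.0053009 mol): C 4.998, H 4.999, N 1.000

C5H5N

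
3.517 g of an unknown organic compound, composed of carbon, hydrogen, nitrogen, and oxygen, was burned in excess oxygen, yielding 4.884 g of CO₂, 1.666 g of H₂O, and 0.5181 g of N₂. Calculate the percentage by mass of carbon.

mol C = 4.884 g CO₂ ÷ 44.009 g/mol = 0.11098 mol
mol H = 2 × 1.666 g H₂O ÷ 18.015 g/mol = 0.18496 mol
mol N = 2 × 0.5181 g N₂ ÷ 28.014 g/mol = 0.036989 mol
mass O = 3.517 − (1.3329 + 0.18644 + 0.51810) = 1.4795 g → mol O = 1.4795 ÷ 15.999 = 0.092475 mol
mass % C = 1.3329 g ÷ 3.517 g × 100%

37.90%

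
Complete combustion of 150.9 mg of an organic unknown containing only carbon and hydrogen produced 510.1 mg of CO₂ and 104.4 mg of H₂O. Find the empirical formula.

CH

mol C = 0.5101 g CO₂ ÷ 44.009 g/mol = 0.011591 mol
mol H = 2 × 0.1044 g H₂O ÷ 18.015 g/mol = 0.011590 mol
Divide by the smallest (0.011590 mol): C 1.000, H 1.000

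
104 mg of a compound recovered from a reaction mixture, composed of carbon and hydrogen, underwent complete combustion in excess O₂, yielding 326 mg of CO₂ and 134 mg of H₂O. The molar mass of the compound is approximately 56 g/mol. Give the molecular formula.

C4H8

mol C = 0.326 g CO₂ ÷ 44.009 g/mol = 0.007408 mol
mol H = 2 × 0.134 g H₂O ÷ 18.015 g/mol = 0.01488 mol
Divide by the smallest (0.007408 mol): C 1.000, H 2.008
Empirical formula: CH2
Empirical-formula mass = 14.03 g/mol; 56 ÷ 14.03 ≈ 4, so the molecular formula is C4H8.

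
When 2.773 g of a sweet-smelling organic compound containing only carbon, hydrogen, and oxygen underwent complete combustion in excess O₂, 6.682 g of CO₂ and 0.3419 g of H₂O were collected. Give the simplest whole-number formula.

mol C = 6.682 g CO₂ ÷ 44.009 g/mol = 0.15183 mol
mol H = 2 × 0.3419 g H₂O ÷ 18.015 g/mol = 0.037957 mol
mass O = 2.773 − (1.8237 + 0.038261) = 0.91108 g → mol O = 0.91108 ÷ 15.999 = 0.056946 mol
Divide by the smallest (0.037957 mol): C 4.000, H 1.000, O 1.500
Multiplying each by 2 gives whole numbers: C 8.00, H 2.00, O 3.00

C8H2O3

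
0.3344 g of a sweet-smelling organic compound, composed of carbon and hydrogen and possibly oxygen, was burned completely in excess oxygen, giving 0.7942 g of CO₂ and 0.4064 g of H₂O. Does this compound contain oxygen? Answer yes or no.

mol C = 0.7942 g CO₂ ÷ 44.009 g/mol = 0.018046 mol
mol H = 2 × 0.4064 g H₂O ÷ 18.015 g/mol = 0.045118 mol
C and H account for only 0.26223 g of the 0.3344 g sample; the remaining 0.072167 g must be oxygen.

yes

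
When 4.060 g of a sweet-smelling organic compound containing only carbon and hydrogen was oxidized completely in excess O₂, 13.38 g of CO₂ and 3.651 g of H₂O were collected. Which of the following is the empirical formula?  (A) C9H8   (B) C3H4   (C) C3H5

mol C = 13.38 g CO₂ ÷ 44.009 g/mol = 0.30403 mol
mol H = 2 × 3.651 g H₂O ÷ 18.015 g/mol = 0.40533 mol
Divide by the smallest (0.30403 mol): C 1.000, H 1.333
Multiplying each by 3 gives whole numbers: C 3.00, H 4.00

(B) C3H4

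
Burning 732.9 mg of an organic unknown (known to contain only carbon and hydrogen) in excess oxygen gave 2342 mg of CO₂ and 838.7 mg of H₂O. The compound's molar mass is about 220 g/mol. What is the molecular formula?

C16H28

mol C = 2.342 g CO₂ ÷ 44.009 g/mol = 0.053216 mol
mol H = 2 × 0.8387 g H₂O ÷ 18.015 g/mol = 0.093111 mol
Divide by the smallest (0.053216 mol): C 1.000, H 1.750
Multiplying each by 4 gives whole numbers: C 4.00, H 7.00
Empirical formula: C4H7
Empirical-formula mass = 55.10 g/mol; 220 ÷ 55.10 ≈ 4, so the molecular formula is C16H28.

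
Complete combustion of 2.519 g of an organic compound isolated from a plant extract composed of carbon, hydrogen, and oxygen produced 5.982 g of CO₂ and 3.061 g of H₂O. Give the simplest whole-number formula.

C4H10O

mol C = 5.982 g CO₂ ÷ 44.009 g/mol = 0.13593 mol
mol H = 2 × 3.061 g H₂O ÷ 18.015 g/mol = 0.33983 mol
mass O = 2.519 − (1.6326 + 0.34255) = 0.54384 g → mol O = 0.54384 ÷ 15.999 = 0.033992 mol
Divide by the smallest (0.033992 mol): C 3.999, H 9.997, O 1.000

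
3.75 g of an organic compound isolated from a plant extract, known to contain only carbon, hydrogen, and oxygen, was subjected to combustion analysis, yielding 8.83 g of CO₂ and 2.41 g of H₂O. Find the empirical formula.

C3H4O

mol C = 8.83 g CO₂ ÷ 44.009 g/mol = 0.2006 mol
mol H = 2 × 2.41 g H₂O ÷ 18.015 g/mol = 0.2676 mol
mass O = 3.75 − (2.410 + 0.2697) = 1.070 g → mol O = 1.070 ÷ 15.999 = 0.06690 mol
Divide by the smallest (0.06690 mol): C 2.999, H 3.999, O 1.000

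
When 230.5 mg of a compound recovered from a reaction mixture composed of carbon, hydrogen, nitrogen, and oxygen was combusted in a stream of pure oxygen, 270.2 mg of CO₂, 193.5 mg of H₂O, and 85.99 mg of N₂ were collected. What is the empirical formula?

mol C = 0.2702 g CO₂ ÷ 44.009 g/mol = 0.0061397 mol
mol H = 2 × 0.1935 g H₂O ÷ 18.015 g/mol = 0.021482 mol
mol N = 2 × 0.08599 g N₂ ÷ 28.014 g/mol = 0.0061391 mol
mass O = 0.2305 − (0.073743 + 0.021654 + 0.085990) = 0.049113 g → mol O = 0.049113 ÷ 15.999 = 0.0030697 mol
Divide by the smallest (0.0030697 mol): C 2.000, H 6.998, N 2.000, O 1.000

C2H7N2O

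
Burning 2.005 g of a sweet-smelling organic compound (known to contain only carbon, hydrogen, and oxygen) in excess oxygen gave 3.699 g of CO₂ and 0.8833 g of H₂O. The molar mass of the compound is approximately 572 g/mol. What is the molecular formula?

C24H28O16

mol C = 3.699 g CO₂ ÷ 44.009 g/mol = 0.084051 mol
mol H = 2 × 0.8833 g H₂O ÷ 18.015 g/mol = 0.098063 mol
mass O = 2.005 − (1.0095 + 0.098847) = 0.89662 g → mol O = 0.89662 ÷ 15.999 = 0.056042 mol
Divide by the smallest (0.056042 mol): C 1.500, H 1.750, O 1.000
Multiplying each by 4 gives whole numbers: C 6.00, H 7.00, O 4.00
Empirical formula: C6H7O4
Empirical-formula mass = 143.12 g/mol; 572 ÷ 143.12 ≈ 4, so the molecular formula is C24H28O16.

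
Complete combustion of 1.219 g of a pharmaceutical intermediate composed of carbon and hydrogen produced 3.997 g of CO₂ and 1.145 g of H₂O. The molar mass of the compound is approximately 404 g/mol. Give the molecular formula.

C30H42

mol C = 3.997 g CO₂ ÷ 44.009 g/mol = 0.090822 mol
mol H = 2 × 1.145 g H₂O ÷ 18.015 g/mol = 0.12712 mol
Divide by the smallest (0.090822 mol): C 1.000, H 1.400
Multiplying each by 5 gives whole numbers: C 5.00, H 7.00
Empirical formula: C5H7
Empirical-formula mass = 67.11 g/mol; 404 ÷ 67.11 ≈ 6, so the molecular formula is C30H42.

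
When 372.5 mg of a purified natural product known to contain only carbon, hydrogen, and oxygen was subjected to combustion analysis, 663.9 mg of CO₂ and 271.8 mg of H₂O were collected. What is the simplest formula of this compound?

C3H6O2

mol C = 0.6639 g CO₂ ÷ 44.009 g/mol = 0.015086 mol
mol H = 2 × 0.2718 g H₂O ÷ 18.015 g/mol = 0.030175 mol
mass O = 0.3725 − (0.18119 + 0.030416) = 0.16089 g → mol O = 0.16089 ÷ 15.999 = 0.010056 mol
Divide by the smallest (0.010056 mol): C 1.500, H 3.001, O 1.000
Multiplying each by 2 gives whole numbers: C 3.00, H 6.00, O 2.00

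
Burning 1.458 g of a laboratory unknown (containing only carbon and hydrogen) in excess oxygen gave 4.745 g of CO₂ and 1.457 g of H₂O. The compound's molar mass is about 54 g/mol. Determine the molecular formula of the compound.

mol C = 4.745 g CO₂ ÷ 44.009 g/mol = 0.10782 mol
mol H = 2 × 1.457 g H₂O ÷ 18.015 g/mol = 0.16175 mol
Divide by the smallest (0.10782 mol): C 1.000, H 1.500
Multiplying each by 2 gives whole numbers: C 2.00, H 3.00
Empirical formula: C2H3
Empirical-formula mass = 27.05 g/mol; 54 ÷ 27.05 ≈ 2, so the molecular formula is C4H6.

C4H6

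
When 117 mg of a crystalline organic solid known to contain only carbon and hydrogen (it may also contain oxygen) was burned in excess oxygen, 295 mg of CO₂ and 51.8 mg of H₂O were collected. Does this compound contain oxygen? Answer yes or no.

yes

mol C = 0.295 g CO₂ ÷ 44.009 g/mol = 0.006703 mol
mol H = 2 × 0.0518 g H₂O ÷ 18.015 g/mol = 0.005751 mol
C and H account for only 0.08631 g of the 0.117 g sample; the remaining 0.03069 g must be oxygen.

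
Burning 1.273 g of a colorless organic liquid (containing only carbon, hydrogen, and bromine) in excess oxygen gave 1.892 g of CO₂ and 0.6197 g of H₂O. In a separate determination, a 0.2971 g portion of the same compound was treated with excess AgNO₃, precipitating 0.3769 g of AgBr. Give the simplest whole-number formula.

mol C = 1.892 g CO₂ ÷ 44.009 g/mol = 0.042991 mol
mol H = 2 × 0.6197 g H₂O ÷ 18.015 g/mol = 0.068798 mol
From the AgBr data: mol Br per gram of compound = (0.3769 ÷ 187.772) ÷ 0.2971 = 0.0067560 mol/g, so in the 1.273 g combustion sample mol Br = 0.0086004 mol
Divide by the smallest (0.0086004 mol): C 4.999, H 7.999, Br 1.000

C5H8Br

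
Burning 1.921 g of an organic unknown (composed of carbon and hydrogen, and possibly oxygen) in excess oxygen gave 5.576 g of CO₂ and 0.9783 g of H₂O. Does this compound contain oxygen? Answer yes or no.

mol C = 5.576 g CO₂ ÷ 44.009 g/mol = 0.12670 mol
mol H = 2 × 0.9783 g H₂O ÷ 18.015 g/mol = 0.10861 mol
C and H account for only 1.6313 g of the 1.921 g sample; the remaining 0.28971 g must be oxygen.

yes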